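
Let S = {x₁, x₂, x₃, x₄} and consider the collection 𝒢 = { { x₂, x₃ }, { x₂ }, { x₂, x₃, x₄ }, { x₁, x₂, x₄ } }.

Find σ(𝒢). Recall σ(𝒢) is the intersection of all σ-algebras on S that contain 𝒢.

Initial family (6 sets): { {}, { x₂ }, { x₂, x₃ }, { x₁, x₂, x₄ }, { x₂, x₃, x₄ }, S }.
Pass 1. New:
  { x₁ }  = complement { x₂, x₃, x₄ }
  { x₃ }  = complement { x₁, x₂, x₄ }
  { x₁, x₄ }  = complement { x₂, x₃ }
  { x₁, x₃, x₄ }  = complement { x₂ }
  [10 total]
Pass 2: 3 new —
  { x₁, x₂ }  = { x₂ } ∪ { x₁ }
  { x₁, x₃ }  = { x₃ } ∪ { x₁ }
  { x₁, x₂, x₃ }  = { x₂, x₃ } ∪ { x₁ }
  [13 total]
Pass 3. New:
  { x₄ }  = complement { x₁, x₂, x₃ }
  { x₂, x₄ }  = complement { x₁, x₃ }
  { x₃, x₄ }  = complement { x₁, x₂ }
  [16 total]
Pass 4: closed — nothing new.

Hence σ(𝒢) has 16 members: { {}, { x₁ }, { x₂ }, { x₃ }, { x₄ }, { x₁, x₂ }, { x₁, x₃ }, { x₁, x₄ }, { x₂, x₃ }, { x₂, x₄ }, { x₃, x₄ }, { x₁, x₂, x₃ }, { x₁, x₂, x₄ }, { x₁, x₃, x₄ }, { x₂, x₃, x₄ }, S }.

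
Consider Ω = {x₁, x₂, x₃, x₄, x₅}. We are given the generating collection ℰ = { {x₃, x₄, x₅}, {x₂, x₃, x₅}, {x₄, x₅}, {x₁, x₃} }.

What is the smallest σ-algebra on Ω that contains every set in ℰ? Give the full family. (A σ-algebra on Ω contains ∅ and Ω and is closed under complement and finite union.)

Initial family (6 sets): { ∅, {x₁, x₃}, {x₄, x₅}, {x₂, x₃, x₅}, {x₃, x₄, x₅}, Ω }.
Step 1 (7 new):
  {x₁, x₂}  = ᶜ of {x₃, x₄, x₅}
  {x₁, x₄}  = ᶜ of {x₂, x₃, x₅}
  {x₁, x₂, x₃}  = ᶜ of {x₄, x₅}
  {x₂, x₄, x₅}  = ᶜ of {x₁, x₃}
  {x₁, x₂, x₃, x₅}  = {x₂, x₃, x₅} ∪ {x₁, x₃}
  {x₁, x₃, x₄, x₅}  = {x₄, x₅} ∪ {x₁, x₃}
  {x₂, x₃, x₄, x₅}  = {x₄, x₅} ∪ {x₂, x₃, x₅}
  — 13 sets.
Step 2: +8 →
  {x₁}  = ᶜ of {x₂, x₃, x₄, x₅}
  {x₂}  = ᶜ of {x₁, x₃, x₄, x₅}
  {x₄}  = ᶜ of {x₁, x₂, x₃, x₅}
  {x₁, x₂, x₄}  = {x₁, x₂} ∪ {x₁, x₄}
  {x₁, x₃, x₄}  = {x₁, x₄} ∪ {x₁, x₃}
  {x₁, x₄, x₅}  = {x₄, x₅} ∪ {x₁, x₄}
  {x₁, x₂, x₃, x₄}  = {x₁, x₂, x₃} ∪ {x₁, x₄}
  {x₁, x₂, x₄, x₅}  = {x₁, x₂} ∪ {x₄, x₅}
  — 21 sets.
Step 3: 6 new —
  {x₃}  = ᶜ of {x₁, x₂, x₄, x₅}
  {x₅}  = ᶜ of {x₁, x₂, x₃, x₄}
  {x₂, x₃}  = ᶜ of {x₁, x₄, x₅}
  {x₂, x₄}  = {x₂} ∪ {x₄}
  {x₂, x₅}  = ᶜ of {x₁, x₃, x₄}
  {x₃, x₅}  = ᶜ of {x₁, x₂, x₄}
  — 27 sets.
Step 4. New:
  {x₁, x₅}  = {x₅} ∪ {x₁}
  {x₃, x₄}  = {x₃} ∪ {x₄}
  {x₁, x₂, x₅}  = {x₂, x₅} ∪ {x₁, x₂}
  {x₁, x₃, x₅}  = ᶜ of {x₂, x₄}
  {x₂, x₃, x₄}  = {x₃} ∪ {x₂, x₄}
  — 32 sets.
Step 5: no new sets; the family is a σ-algebra.

|σ(ℰ)| = 32.  σ(ℰ) = { ∅, {x₁}, {x₂}, {x₃}, {x₄}, {x₅}, {x₁, x₂}, {x₁, x₃}, {x₁, x₄}, {x₁, x₅}, {x₂, x₃}, {x₂, x₄}, {x₂, x₅}, {x₃, x₄}, {x₃, x₅}, {x₄, x₅}, {x₁, x₂, x₃}, {x₁, x₂, x₄}, {x₁, x₂, x₅}, {x₁, x₃, x₄}, {x₁, x₃, x₅}, {x₁, x₄, x₅}, {x₂, x₃, x₄}, {x₂, x₃, x₅}, {x₂, x₄, x₅}, {x₃, x₄, x₅}, {x₁, x₂, x₃, x₄}, {x₁, x₂, x₃, x₅}, {x₁, x₂, x₄, x₅}, {x₁, x₃, x₄, x₅}, {x₂, x₃, x₄, x₅}, Ω }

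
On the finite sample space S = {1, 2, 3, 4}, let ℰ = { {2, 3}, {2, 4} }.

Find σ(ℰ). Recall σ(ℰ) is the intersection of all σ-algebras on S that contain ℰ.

Answer: σ(ℰ) = { {}, {1}, {2}, {3}, {4}, {1, 2}, {1, 3}, {1, 4}, {2, 3}, {2, 4}, {3, 4}, {1, 2, 3}, {1, 2, 4}, {1, 3, 4}, {2, 3, 4}, S }

Trace:
Start: ℰ ∪ {∅, S} = { {}, {2, 3}, {2, 4}, S }.
Iteration 1: 3 new —
  {1, 3}  = ᶜ of {2, 4}
  {1, 4}  = ᶜ of {2, 3}
  {2, 3, 4}  = {2, 4} ∪ {2, 3}
  |family| = 7
Iteration 2 adds 4:
  {1}  = ᶜ of {2, 3, 4}
  {1, 2, 3}  = {2, 3} ∪ {1, 3}
  {1, 2, 4}  = {1, 4} ∪ {2, 4}
  {1, 3, 4}  = {1, 4} ∪ {1, 3}
  |family| = 11
Iteration 3 adds 3:
  {2}  = ᶜ of {1, 3, 4}
  {3}  = ᶜ of {1, 2, 4}
  {4}  = ᶜ of {1, 2, 3}
  |family| = 14
Iteration 4 (2 new):
  {1, 2}  = {2} ∪ {1}
  {3, 4}  = {3} ∪ {4}
  |family| = 16
After Iteration 5 the family is unchanged; done.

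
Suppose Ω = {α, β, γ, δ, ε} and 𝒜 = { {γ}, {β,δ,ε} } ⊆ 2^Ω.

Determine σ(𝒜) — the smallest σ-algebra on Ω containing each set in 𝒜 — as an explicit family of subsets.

σ(𝒜) = { ∅, {α}, {γ}, {α,γ}, {β,δ,ε}, {α,β,δ,ε}, {β,γ,δ,ε}, Ω }

Derivation:
Begin from { ∅, {γ}, {β,δ,ε}, Ω } (that is, 𝒜 plus ∅ and Ω).
Round 1. New:
  {α,γ}  = complement {β,δ,ε}
  {α,β,δ,ε}  = complement {γ}
  {β,γ,δ,ε}  = {γ} ∪ {β,δ,ε}
  (now 7)
Round 2. New:
  {α}  = complement {β,γ,δ,ε}
  (now 8)
Round 3: no new sets; the family is a σ-algebra.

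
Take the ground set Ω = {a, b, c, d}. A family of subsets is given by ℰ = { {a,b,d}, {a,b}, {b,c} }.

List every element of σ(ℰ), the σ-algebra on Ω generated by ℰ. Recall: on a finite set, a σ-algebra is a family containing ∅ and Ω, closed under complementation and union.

Start: ℰ ∪ {∅, Ω} = { ∅, {a,b}, {b,c}, {a,b,d}, Ω }.
Iteration 1 adds 4:
  {c}  = {a,b,d}ᶜ
  {a,d}  = {b,c}ᶜ
  {c,d}  = {a,b}ᶜ
  {a,b,c}  = {b,c} ∪ {a,b}
  |family| = 9
Iteration 2. New:
  {d}  = {a,b,c}ᶜ
  {a,c,d}  = {c,d} ∪ {a,d}
  {b,c,d}  = {c,d} ∪ {b,c}
  |family| = 12
Iteration 3 (2 new):
  {a}  = {b,c,d}ᶜ
  {b}  = {a,c,d}ᶜ
  |family| = 14
Iteration 4. New:
  {a,c}  = {c} ∪ {a}
  {b,d}  = {d} ∪ {b}
  |family| = 16
Iteration 5: stable.

|σ(ℰ)| = 16.  σ(ℰ) = { ∅, {a}, {b}, {c}, {d}, {a,b}, {a,c}, {a,d}, {b,c}, {b,d}, {c,d}, {a,b,c}, {a,b,d}, {a,c,d}, {b,c,d}, Ω }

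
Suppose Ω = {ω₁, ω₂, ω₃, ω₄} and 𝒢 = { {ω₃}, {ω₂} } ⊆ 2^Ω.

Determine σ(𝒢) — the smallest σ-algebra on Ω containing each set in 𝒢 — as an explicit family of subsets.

σ(𝒢) = { ∅, {ω₂}, {ω₃}, {ω₁,ω₄}, {ω₂,ω₃}, {ω₁,ω₂,ω₄}, {ω₁,ω₃,ω₄}, Ω }

Check:
Take S₀ = 𝒢 ∪ {∅, Ω} = { ∅, {ω₂}, {ω₃}, Ω }.
Pass 1 adds 3:
  {ω₂,ω₃}  = {ω₃} ∪ {ω₂}
  {ω₁,ω₂,ω₄}  = complement {ω₃}
  {ω₁,ω₃,ω₄}  = complement {ω₂}
  [7 total]
Pass 2: 1 new —
  {ω₁,ω₄}  = complement {ω₂,ω₃}
  [8 total]
Pass 3 adds nothing — fixpoint reached.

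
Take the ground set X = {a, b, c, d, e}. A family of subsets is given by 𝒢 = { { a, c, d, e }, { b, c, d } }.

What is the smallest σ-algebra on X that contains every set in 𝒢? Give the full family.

|σ(𝒢)| = 8.  σ(𝒢) = { {}, { b }, { a, e }, { c, d }, { a, b, e }, { b, c, d }, { a, c, d, e }, X }

Trace:
Take S₀ = 𝒢 ∪ {∅, X} = { {}, { b, c, d }, { a, c, d, e }, X }.
Iteration 1 adds 2:
  { b }  = ᶜ of { a, c, d, e }
  { a, e }  = ᶜ of { b, c, d }
  (now 6)
Iteration 2 adds 1:
  { a, b, e }  = { a, e } ∪ { b }
  (now 7)
Iteration 3: +1 →
  { c, d }  = ᶜ of { a, b, e }
  (now 8)
Iteration 4 adds nothing — fixpoint reached.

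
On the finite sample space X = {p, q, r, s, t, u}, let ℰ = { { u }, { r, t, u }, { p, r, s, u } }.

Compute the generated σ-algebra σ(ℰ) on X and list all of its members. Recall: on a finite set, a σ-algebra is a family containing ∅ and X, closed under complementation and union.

Initial family (5 sets): { {  }, { u }, { r, t, u }, { p, r, s, u }, X }.
Round 1: 4 new —
  { q, t }  = { p, r, s, u }ᶜ
  { p, q, s }  = { r, t, u }ᶜ
  { p, q, r, s, t }  = { u }ᶜ
  { p, r, s, t, u }  = { r, t, u } ∪ { p, r, s, u }
  (now 9)
Round 2 (6 new):
  { q }  = { p, r, s, t, u }ᶜ
  { q, t, u }  = { q, t } ∪ { u }
  { p, q, s, t }  = { q, t } ∪ { p, q, s }
  { p, q, s, u }  = { u } ∪ { p, q, s }
  { q, r, t, u }  = { q, t } ∪ { r, t, u }
  { p, q, r, s, u }  = { p, q, s } ∪ { p, r, s, u }
  (now 15)
Round 3: 7 new —
  { t }  = { p, q, r, s, u }ᶜ
  { p, s }  = { q, r, t, u }ᶜ
  { q, u }  = { q } ∪ { u }
  { r, t }  = { p, q, s, u }ᶜ
  { r, u }  = { p, q, s, t }ᶜ
  { p, r, s }  = { q, t, u }ᶜ
  { p, q, s, t, u }  = { q, t } ∪ { p, q, s, u }
  (now 22)
Round 4. New:
  { r }  = { p, q, s, t, u }ᶜ
  { t, u }  = { u } ∪ { t }
  { p, s, t }  = { p, s } ∪ { t }
  { p, s, u }  = { p, s } ∪ { u }
  { q, r, t }  = { q, t } ∪ { r, t }
  { q, r, u }  = { q } ∪ { r, u }
  { p, q, r, s }  = { q } ∪ { p, r, s }
  { p, r, s, t }  = { q, u }ᶜ
  (now 30)
Round 5: +2 →
  { q, r }  = { q } ∪ { r }
  { p, s, t, u }  = { p, s, t } ∪ { t, u }
  (now 32)
Round 6: already closed under ᶜ and ∪.

Hence σ(ℰ) has 32 members: { {  }, { q }, { r }, { t }, { u }, { p, s }, { q, r }, { q, t }, { q, u }, { r, t }, { r, u }, { t, u }, { p, q, s }, { p, r, s }, { p, s, t }, { p, s, u }, { q, r, t }, { q, r, u }, { q, t, u }, { r, t, u }, { p, q, r, s }, { p, q, s, t }, { p, q, s, u }, { p, r, s, t }, { p, r, s, u }, { p, s, t, u }, { q, r, t, u }, { p, q, r, s, t }, { p, q, r, s, u }, { p, q, s, t, u }, { p, r, s, t, u }, X }.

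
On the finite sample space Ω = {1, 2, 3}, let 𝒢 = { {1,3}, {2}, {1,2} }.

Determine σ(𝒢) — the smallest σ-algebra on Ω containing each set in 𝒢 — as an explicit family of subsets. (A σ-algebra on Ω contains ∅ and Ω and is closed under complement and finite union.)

Initial family (5 sets): { {}, {2}, {1,2}, {1,3}, Ω }.
Iteration 1 (1 new):
  {3}  = Ω∖{1,2}
  [6 total]
Iteration 2 (1 new):
  {2,3}  = {3} ∪ {2}
  [7 total]
Iteration 3: +1 →
  {1}  = Ω∖{2,3}
  [8 total]
Iteration 4: stable.

σ(𝒢) = { {}, {1}, {2}, {3}, {1,2}, {1,3}, {2,3}, Ω }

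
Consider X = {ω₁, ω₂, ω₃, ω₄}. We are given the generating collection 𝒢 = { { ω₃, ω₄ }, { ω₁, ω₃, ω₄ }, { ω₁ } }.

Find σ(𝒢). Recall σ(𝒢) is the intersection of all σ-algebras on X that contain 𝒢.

Begin from { {}, { ω₁ }, { ω₃, ω₄ }, { ω₁, ω₃, ω₄ }, X } (that is, 𝒢 plus ∅ and X).
Step 1: 3 new —
  { ω₂ }  = complement { ω₁, ω₃, ω₄ }
  { ω₁, ω₂ }  = complement { ω₃, ω₄ }
  { ω₂, ω₃, ω₄ }  = complement { ω₁ }
  [8 total]
Step 2: no new sets; the family is a σ-algebra.

σ(𝒢) = { {}, { ω₁ }, { ω₂ }, { ω₁, ω₂ }, { ω₃, ω₄ }, { ω₁, ω₃, ω₄ }, { ω₂, ω₃, ω₄ }, X }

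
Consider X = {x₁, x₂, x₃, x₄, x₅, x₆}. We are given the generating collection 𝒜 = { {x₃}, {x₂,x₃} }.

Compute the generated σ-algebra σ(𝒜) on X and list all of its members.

Take S₀ = 𝒜 ∪ {∅, X} = { ∅, {x₃}, {x₂,x₃}, X }.
Pass 1 adds 2:
  {x₁,x₄,x₅,x₆}  = {x₂,x₃}ᶜ
  {x₁,x₂,x₄,x₅,x₆}  = {x₃}ᶜ
  [6 total]
Pass 2: 1 new —
  {x₁,x₃,x₄,x₅,x₆}  = {x₃} ∪ {x₁,x₄,x₅,x₆}
  [7 total]
Pass 3. New:
  {x₂}  = {x₁,x₃,x₄,x₅,x₆}ᶜ
  [8 total]
Pass 4: closed — nothing new.

σ(𝒜) = { ∅, {x₂}, {x₃}, {x₂,x₃}, {x₁,x₄,x₅,x₆}, {x₁,x₂,x₄,x₅,x₆}, {x₁,x₃,x₄,x₅,x₆}, X }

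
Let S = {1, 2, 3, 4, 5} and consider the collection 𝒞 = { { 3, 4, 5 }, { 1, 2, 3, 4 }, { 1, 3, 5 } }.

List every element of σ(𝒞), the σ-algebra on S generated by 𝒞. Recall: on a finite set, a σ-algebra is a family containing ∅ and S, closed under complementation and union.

Answer: σ(𝒞) = { ∅, { 1 }, { 2 }, { 3 }, { 4 }, { 5 }, { 1, 2 }, { 1, 3 }, { 1, 4 }, { 1, 5 }, { 2, 3 }, { 2, 4 }, { 2, 5 }, { 3, 4 }, { 3, 5 }, { 4, 5 }, { 1, 2, 3 }, { 1, 2, 4 }, { 1, 2, 5 }, { 1, 3, 4 }, { 1, 3, 5 }, { 1, 4, 5 }, { 2, 3, 4 }, { 2, 3, 5 }, { 2, 4, 5 }, { 3, 4, 5 }, { 1, 2, 3, 4 }, { 1, 2, 3, 5 }, { 1, 2, 4, 5 }, { 1, 3, 4, 5 }, { 2, 3, 4, 5 }, S }

Working:
Seed the family with 𝒞 together with ∅ and S: { ∅, { 1, 3, 5 }, { 3, 4, 5 }, { 1, 2, 3, 4 }, S }.
Pass 1: 4 new —
  { 5 }  = { 1, 2, 3, 4 }ᶜ
  { 1, 2 }  = { 3, 4, 5 }ᶜ
  { 2, 4 }  = { 1, 3, 5 }ᶜ
  { 1, 3, 4, 5 }  = { 3, 4, 5 } ∪ { 1, 3, 5 }
  — 9 sets.
Pass 2 adds 6:
  { 2 }  = { 1, 3, 4, 5 }ᶜ
  { 1, 2, 4 }  = { 1, 2 } ∪ { 2, 4 }
  { 1, 2, 5 }  = { 1, 2 } ∪ { 5 }
  { 2, 4, 5 }  = { 5 } ∪ { 2, 4 }
  { 1, 2, 3, 5 }  = { 1, 2 } ∪ { 1, 3, 5 }
  { 2, 3, 4, 5 }  = { 3, 4, 5 } ∪ { 2, 4 }
  — 15 sets.
Pass 3: 7 new —
  { 1 }  = { 2, 3, 4, 5 }ᶜ
  { 4 }  = { 1, 2, 3, 5 }ᶜ
  { 1, 3 }  = { 2, 4, 5 }ᶜ
  { 2, 5 }  = { 2 } ∪ { 5 }
  { 3, 4 }  = { 1, 2, 5 }ᶜ
  { 3, 5 }  = { 1, 2, 4 }ᶜ
  { 1, 2, 4, 5 }  = { 1, 2, 5 } ∪ { 1, 2, 4 }
  — 22 sets.
Pass 4 adds 8:
  { 3 }  = { 1, 2, 4, 5 }ᶜ
  { 1, 4 }  = { 4 } ∪ { 1 }
  { 1, 5 }  = { 5 } ∪ { 1 }
  { 4, 5 }  = { 5 } ∪ { 4 }
  { 1, 2, 3 }  = { 2 } ∪ { 1, 3 }
  { 1, 3, 4 }  = { 2, 5 }ᶜ
  { 2, 3, 4 }  = { 3, 4 } ∪ { 2 }
  { 2, 3, 5 }  = { 2, 5 } ∪ { 3, 5 }
  — 30 sets.
Pass 5: +2 →
  { 2, 3 }  = { 2 } ∪ { 3 }
  { 1, 4, 5 }  = { 5 } ∪ { 1, 4 }
  — 32 sets.
Pass 6: closed — nothing new.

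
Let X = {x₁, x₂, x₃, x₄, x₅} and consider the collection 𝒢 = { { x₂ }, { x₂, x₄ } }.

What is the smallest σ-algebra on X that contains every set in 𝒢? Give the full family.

|σ(𝒢)| = 8.  σ(𝒢) = { {  }, { x₂ }, { x₄ }, { x₂, x₄ }, { x₁, x₃, x₅ }, { x₁, x₂, x₃, x₅ }, { x₁, x₃, x₄, x₅ }, X }

Working:
Begin from { {  }, { x₂ }, { x₂, x₄ }, X } (that is, 𝒢 plus ∅ and X).
Step 1 adds 2:
  { x₁, x₃, x₅ }  = X∖{ x₂, x₄ }
  { x₁, x₃, x₄, x₅ }  = X∖{ x₂ }
  |family| = 6
Step 2 adds 1:
  { x₁, x₂, x₃, x₅ }  = { x₁, x₃, x₅ } ∪ { x₂ }
  |family| = 7
Step 3: +1 →
  { x₄ }  = X∖{ x₁, x₂, x₃, x₅ }
  |family| = 8
Step 4: stable.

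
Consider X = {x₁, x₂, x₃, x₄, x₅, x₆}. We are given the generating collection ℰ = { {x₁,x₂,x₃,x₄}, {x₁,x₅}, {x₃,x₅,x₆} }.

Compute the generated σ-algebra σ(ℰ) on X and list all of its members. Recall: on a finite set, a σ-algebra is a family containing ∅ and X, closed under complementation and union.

Begin from { ∅, {x₁,x₅}, {x₃,x₅,x₆}, {x₁,x₂,x₃,x₄}, X } (that is, ℰ plus ∅ and X).
Step 1 (5 new):
  {x₅,x₆}  = X∖{x₁,x₂,x₃,x₄}
  {x₁,x₂,x₄}  = X∖{x₃,x₅,x₆}
  {x₁,x₃,x₅,x₆}  = {x₃,x₅,x₆} ∪ {x₁,x₅}
  {x₂,x₃,x₄,x₆}  = X∖{x₁,x₅}
  {x₁,x₂,x₃,x₄,x₅}  = {x₁,x₅} ∪ {x₁,x₂,x₃,x₄}
  |family| = 10
Step 2 adds 7:
  {x₆}  = X∖{x₁,x₂,x₃,x₄,x₅}
  {x₂,x₄}  = X∖{x₁,x₃,x₅,x₆}
  {x₁,x₅,x₆}  = {x₅,x₆} ∪ {x₁,x₅}
  {x₁,x₂,x₄,x₅}  = {x₁,x₂,x₄} ∪ {x₁,x₅}
  {x₁,x₂,x₃,x₄,x₆}  = {x₁,x₂,x₄} ∪ {x₂,x₃,x₄,x₆}
  {x₁,x₂,x₄,x₅,x₆}  = {x₅,x₆} ∪ {x₁,x₂,x₄}
  {x₂,x₃,x₄,x₅,x₆}  = {x₅,x₆} ∪ {x₂,x₃,x₄,x₆}
  |family| = 17
Step 3 (8 new):
  {x₁}  = X∖{x₂,x₃,x₄,x₅,x₆}
  {x₃}  = X∖{x₁,x₂,x₄,x₅,x₆}
  {x₅}  = X∖{x₁,x₂,x₃,x₄,x₆}
  {x₃,x₆}  = X∖{x₁,x₂,x₄,x₅}
  {x₂,x₃,x₄}  = X∖{x₁,x₅,x₆}
  {x₂,x₄,x₆}  = {x₂,x₄} ∪ {x₆}
  {x₁,x₂,x₄,x₆}  = {x₁,x₂,x₄} ∪ {x₆}
  {x₂,x₄,x₅,x₆}  = {x₅,x₆} ∪ {x₂,x₄}
  |family| = 25
Step 4 (7 new):
  {x₁,x₃}  = X∖{x₂,x₄,x₅,x₆}
  {x₁,x₆}  = {x₆} ∪ {x₁}
  {x₃,x₅}  = X∖{x₁,x₂,x₄,x₆}
  {x₁,x₃,x₅}  = X∖{x₂,x₄,x₆}
  {x₁,x₃,x₆}  = {x₃,x₆} ∪ {x₁}
  {x₂,x₄,x₅}  = {x₅} ∪ {x₂,x₄}
  {x₂,x₃,x₄,x₅}  = {x₂,x₃,x₄} ∪ {x₅}
  |family| = 32
After Step 5 the family is unchanged; done.

σ(ℰ) = { ∅, {x₁}, {x₃}, {x₅}, {x₆}, {x₁,x₃}, {x₁,x₅}, {x₁,x₆}, {x₂,x₄}, {x₃,x₅}, {x₃,x₆}, {x₅,x₆}, {x₁,x₂,x₄}, {x₁,x₃,x₅}, {x₁,x₃,x₆}, {x₁,x₅,x₆}, {x₂,x₃,x₄}, {x₂,x₄,x₅}, {x₂,x₄,x₆}, {x₃,x₅,x₆}, {x₁,x₂,x₃,x₄}, {x₁,x₂,x₄,x₅}, {x₁,x₂,x₄,x₆}, {x₁,x₃,x₅,x₆}, {x₂,x₃,x₄,x₅}, {x₂,x₃,x₄,x₆}, {x₂,x₄,x₅,x₆}, {x₁,x₂,x₃,x₄,x₅}, {x₁,x₂,x₃,x₄,x₆}, {x₁,x₂,x₄,x₅,x₆}, {x₂,x₃,x₄,x₅,x₆}, X }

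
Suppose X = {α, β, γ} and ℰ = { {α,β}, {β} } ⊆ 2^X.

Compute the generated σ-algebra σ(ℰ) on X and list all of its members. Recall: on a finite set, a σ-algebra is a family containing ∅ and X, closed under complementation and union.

Initial family (4 sets): { {}, {β}, {α,β}, X }.
Step 1: +2 →
  {γ}  = {α,β}ᶜ
  {α,γ}  = {β}ᶜ
Step 2. New:
  {β,γ}  = {γ} ∪ {β}
Step 3 adds 1:
  {α}  = {β,γ}ᶜ
Step 4: already closed under ᶜ and ∪.

|σ(ℰ)| = 8.  σ(ℰ) = { {}, {α}, {β}, {γ}, {α,β}, {α,γ}, {β,γ}, X }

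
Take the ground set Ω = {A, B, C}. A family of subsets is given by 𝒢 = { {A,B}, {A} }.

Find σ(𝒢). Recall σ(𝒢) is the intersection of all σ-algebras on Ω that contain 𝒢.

σ(𝒢) = { {}, {A}, {B}, {C}, {A,B}, {A,C}, {B,C}, Ω }

Check:
Initial family (4 sets): { {}, {A}, {A,B}, Ω }.
Iteration 1: +2 →
  {C}  = {A,B}ᶜ
  {B,C}  = {A}ᶜ
  |family| = 6
Iteration 2: 1 new —
  {A,C}  = {C} ∪ {A}
  |family| = 7
Iteration 3 (1 new):
  {B}  = {A,C}ᶜ
  |family| = 8
Iteration 4: no new sets; the family is a σ-algebra.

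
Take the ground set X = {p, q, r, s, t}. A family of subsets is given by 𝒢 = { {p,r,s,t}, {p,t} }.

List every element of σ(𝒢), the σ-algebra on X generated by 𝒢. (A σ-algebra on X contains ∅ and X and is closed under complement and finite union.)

Answer: σ(𝒢) = { ∅, {q}, {p,t}, {r,s}, {p,q,t}, {q,r,s}, {p,r,s,t}, X }

Derivation:
Seed the family with 𝒢 together with ∅ and X: { ∅, {p,t}, {p,r,s,t}, X }.
Pass 1 adds 2:
  {q}  = ᶜ of {p,r,s,t}
  {q,r,s}  = ᶜ of {p,t}
Pass 2: 1 new —
  {p,q,t}  = {p,t} ∪ {q}
Pass 3: +1 →
  {r,s}  = ᶜ of {p,q,t}
Pass 4: already closed under ᶜ and ∪.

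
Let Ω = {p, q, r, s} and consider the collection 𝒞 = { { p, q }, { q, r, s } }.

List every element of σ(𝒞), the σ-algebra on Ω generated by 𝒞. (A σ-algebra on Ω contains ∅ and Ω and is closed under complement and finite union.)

Take S₀ = 𝒞 ∪ {∅, Ω} = { {}, { p, q }, { q, r, s }, Ω }.
Round 1 (2 new):
  { p }  = { q, r, s }ᶜ
  { r, s }  = { p, q }ᶜ
  — 6 sets.
Round 2 (1 new):
  { p, r, s }  = { r, s } ∪ { p }
  — 7 sets.
Round 3: +1 →
  { q }  = { p, r, s }ᶜ
  — 8 sets.
Round 4: no new sets; the family is a σ-algebra.

σ(𝒞) = { {}, { p }, { q }, { p, q }, { r, s }, { p, r, s }, { q, r, s }, Ω }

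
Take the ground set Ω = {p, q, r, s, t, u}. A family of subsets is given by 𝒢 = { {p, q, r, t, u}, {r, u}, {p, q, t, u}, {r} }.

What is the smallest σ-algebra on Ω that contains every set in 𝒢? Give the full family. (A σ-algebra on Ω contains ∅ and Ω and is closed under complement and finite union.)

Start: 𝒢 ∪ {∅, Ω} = { ∅, {r}, {r, u}, {p, q, t, u}, {p, q, r, t, u}, Ω }.
Round 1. New:
  {s}  = Ω∖{p, q, r, t, u}
  {r, s}  = Ω∖{p, q, t, u}
  {p, q, s, t}  = Ω∖{r, u}
  {p, q, s, t, u}  = Ω∖{r}
  (now 10)
Round 2. New:
  {r, s, u}  = {r, s} ∪ {r, u}
  {p, q, r, s, t}  = {r, s} ∪ {p, q, s, t}
  (now 12)
Round 3 (2 new):
  {u}  = Ω∖{p, q, r, s, t}
  {p, q, t}  = Ω∖{r, s, u}
  (now 14)
Round 4: 2 new —
  {s, u}  = {s} ∪ {u}
  {p, q, r, t}  = {r} ∪ {p, q, t}
  (now 16)
Round 5 adds nothing — fixpoint reached.

Hence σ(𝒢) has 16 members: { ∅, {r}, {s}, {u}, {r, s}, {r, u}, {s, u}, {p, q, t}, {r, s, u}, {p, q, r, t}, {p, q, s, t}, {p, q, t, u}, {p, q, r, s, t}, {p, q, r, t, u}, {p, q, s, t, u}, Ω }.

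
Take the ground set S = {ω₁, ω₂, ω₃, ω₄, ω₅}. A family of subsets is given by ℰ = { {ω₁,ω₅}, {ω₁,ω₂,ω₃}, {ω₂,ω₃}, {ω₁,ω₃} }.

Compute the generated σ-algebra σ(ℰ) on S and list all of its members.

Start: ℰ ∪ {∅, S} = { ∅, {ω₁,ω₃}, {ω₁,ω₅}, {ω₂,ω₃}, {ω₁,ω₂,ω₃}, S }.
Step 1 (6 new):
  {ω₄,ω₅}  = complement {ω₁,ω₂,ω₃}
  {ω₁,ω₃,ω₅}  = {ω₁,ω₃} ∪ {ω₁,ω₅}
  {ω₁,ω₄,ω₅}  = complement {ω₂,ω₃}
  {ω₂,ω₃,ω₄}  = complement {ω₁,ω₅}
  {ω₂,ω₄,ω₅}  = complement {ω₁,ω₃}
  {ω₁,ω₂,ω₃,ω₅}  = {ω₁,ω₂,ω₃} ∪ {ω₁,ω₅}
Step 2 (6 new):
  {ω₄}  = complement {ω₁,ω₂,ω₃,ω₅}
  {ω₂,ω₄}  = complement {ω₁,ω₃,ω₅}
  {ω₁,ω₂,ω₃,ω₄}  = {ω₁,ω₂,ω₃} ∪ {ω₂,ω₃,ω₄}
  {ω₁,ω₂,ω₄,ω₅}  = {ω₁,ω₄,ω₅} ∪ {ω₂,ω₄,ω₅}
  {ω₁,ω₃,ω₄,ω₅}  = {ω₁,ω₄,ω₅} ∪ {ω₁,ω₃,ω₅}
  {ω₂,ω₃,ω₄,ω₅}  = {ω₂,ω₃,ω₄} ∪ {ω₄,ω₅}
Step 3 (5 new):
  {ω₁}  = complement {ω₂,ω₃,ω₄,ω₅}
  {ω₂}  = complement {ω₁,ω₃,ω₄,ω₅}
  {ω₃}  = complement {ω₁,ω₂,ω₄,ω₅}
  {ω₅}  = complement {ω₁,ω₂,ω₃,ω₄}
  {ω₁,ω₃,ω₄}  = {ω₁,ω₃} ∪ {ω₄}
Step 4: +9 →
  {ω₁,ω₂}  = {ω₂} ∪ {ω₁}
  {ω₁,ω₄}  = {ω₄} ∪ {ω₁}
  {ω₂,ω₅}  = complement {ω₁,ω₃,ω₄}
  {ω₃,ω₄}  = {ω₃} ∪ {ω₄}
  {ω₃,ω₅}  = {ω₅} ∪ {ω₃}
  {ω₁,ω₂,ω₄}  = {ω₂,ω₄} ∪ {ω₁}
  {ω₁,ω₂,ω₅}  = {ω₂} ∪ {ω₁,ω₅}
  {ω₂,ω₃,ω₅}  = {ω₅} ∪ {ω₂,ω₃}
  {ω₃,ω₄,ω₅}  = {ω₄,ω₅} ∪ {ω₃}
Step 5 adds nothing — fixpoint reached.

σ(ℰ) = { ∅, {ω₁}, {ω₂}, {ω₃}, {ω₄}, {ω₅}, {ω₁,ω₂}, {ω₁,ω₃}, {ω₁,ω₄}, {ω₁,ω₅}, {ω₂,ω₃}, {ω₂,ω₄}, {ω₂,ω₅}, {ω₃,ω₄}, {ω₃,ω₅}, {ω₄,ω₅}, {ω₁,ω₂,ω₃}, {ω₁,ω₂,ω₄}, {ω₁,ω₂,ω₅}, {ω₁,ω₃,ω₄}, {ω₁,ω₃,ω₅}, {ω₁,ω₄,ω₅}, {ω₂,ω₃,ω₄}, {ω₂,ω₃,ω₅}, {ω₂,ω₄,ω₅}, {ω₃,ω₄,ω₅}, {ω₁,ω₂,ω₃,ω₄}, {ω₁,ω₂,ω₃,ω₅}, {ω₁,ω₂,ω₄,ω₅}, {ω₁,ω₃,ω₄,ω₅}, {ω₂,ω₃,ω₄,ω₅}, S }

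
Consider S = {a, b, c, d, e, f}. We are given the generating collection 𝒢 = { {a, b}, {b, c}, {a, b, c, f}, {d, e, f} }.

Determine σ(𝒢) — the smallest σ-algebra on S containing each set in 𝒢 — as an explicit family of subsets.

Start: 𝒢 ∪ {∅, S} = { {}, {a, b}, {b, c}, {d, e, f}, {a, b, c, f}, S }.
Iteration 1: 6 new —
  {d, e}  = complement {a, b, c, f}
  {a, b, c}  = complement {d, e, f}
  {a, d, e, f}  = complement {b, c}
  {c, d, e, f}  = complement {a, b}
  {a, b, d, e, f}  = {a, b} ∪ {d, e, f}
  {b, c, d, e, f}  = {b, c} ∪ {d, e, f}
  (now 12)
Iteration 2. New:
  {a}  = complement {b, c, d, e, f}
  {c}  = complement {a, b, d, e, f}
  {a, b, d, e}  = {a, b} ∪ {d, e}
  {b, c, d, e}  = {d, e} ∪ {b, c}
  {a, b, c, d, e}  = {a, b, c} ∪ {d, e}
  {a, c, d, e, f}  = {c, d, e, f} ∪ {a, d, e, f}
  (now 18)
Iteration 3: +7 →
  {b}  = complement {a, c, d, e, f}
  {f}  = complement {a, b, c, d, e}
  {a, c}  = {c} ∪ {a}
  {a, f}  = complement {b, c, d, e}
  {c, f}  = complement {a, b, d, e}
  {a, d, e}  = {d, e} ∪ {a}
  {c, d, e}  = {d, e} ∪ {c}
  (now 25)
Iteration 4. New:
  {b, f}  = {b} ∪ {f}
  {a, b, f}  = complement {c, d, e}
  {a, c, f}  = {a, f} ∪ {c}
  {b, c, f}  = complement {a, d, e}
  {b, d, e}  = {b} ∪ {d, e}
  {a, c, d, e}  = {a, d, e} ∪ {c, d, e}
  {b, d, e, f}  = complement {a, c}
  (now 32)
Iteration 5: closed — nothing new.

|σ(𝒢)| = 32.  σ(𝒢) = { {}, {a}, {b}, {c}, {f}, {a, b}, {a, c}, {a, f}, {b, c}, {b, f}, {c, f}, {d, e}, {a, b, c}, {a, b, f}, {a, c, f}, {a, d, e}, {b, c, f}, {b, d, e}, {c, d, e}, {d, e, f}, {a, b, c, f}, {a, b, d, e}, {a, c, d, e}, {a, d, e, f}, {b, c, d, e}, {b, d, e, f}, {c, d, e, f}, {a, b, c, d, e}, {a, b, d, e, f}, {a, c, d, e, f}, {b, c, d, e, f}, S }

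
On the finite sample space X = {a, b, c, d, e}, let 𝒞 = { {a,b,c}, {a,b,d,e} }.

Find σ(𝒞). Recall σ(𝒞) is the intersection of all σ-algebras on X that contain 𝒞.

|σ(𝒞)| = 8.  σ(𝒞) = { ∅, {c}, {a,b}, {d,e}, {a,b,c}, {c,d,e}, {a,b,d,e}, X }

Trace:
Begin from { ∅, {a,b,c}, {a,b,d,e}, X } (that is, 𝒞 plus ∅ and X).
Round 1 (2 new):
  {c}  = {a,b,d,e}ᶜ
  {d,e}  = {a,b,c}ᶜ
  — 6 sets.
Round 2: 1 new —
  {c,d,e}  = {d,e} ∪ {c}
  — 7 sets.
Round 3 (1 new):
  {a,b}  = {c,d,e}ᶜ
  — 8 sets.
Round 4 adds nothing — fixpoint reached.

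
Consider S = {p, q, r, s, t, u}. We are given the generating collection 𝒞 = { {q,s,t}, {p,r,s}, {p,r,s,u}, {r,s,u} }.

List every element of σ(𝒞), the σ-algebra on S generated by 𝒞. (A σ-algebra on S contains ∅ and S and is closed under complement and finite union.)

Begin from { {}, {p,r,s}, {q,s,t}, {r,s,u}, {p,r,s,u}, S } (that is, 𝒞 plus ∅ and S).
Iteration 1 adds 6:
  {q,t}  = {p,r,s,u}ᶜ
  {p,q,t}  = {r,s,u}ᶜ
  {p,r,u}  = {q,s,t}ᶜ
  {q,t,u}  = {p,r,s}ᶜ
  {p,q,r,s,t}  = {p,r,s} ∪ {q,s,t}
  {q,r,s,t,u}  = {r,s,u} ∪ {q,s,t}
Iteration 2 (6 new):
  {p}  = {q,r,s,t,u}ᶜ
  {u}  = {p,q,r,s,t}ᶜ
  {p,q,s,t}  = {p,q,t} ∪ {q,s,t}
  {p,q,t,u}  = {q,t,u} ∪ {p,q,t}
  {q,s,t,u}  = {q,t,u} ∪ {q,s,t}
  {p,q,r,t,u}  = {q,t} ∪ {p,r,u}
Iteration 3 adds 6:
  {s}  = {p,q,r,t,u}ᶜ
  {p,r}  = {q,s,t,u}ᶜ
  {p,u}  = {p} ∪ {u}
  {r,s}  = {p,q,t,u}ᶜ
  {r,u}  = {p,q,s,t}ᶜ
  {p,q,s,t,u}  = {p,q,t} ∪ {q,s,t,u}
Iteration 4 adds 7:
  {r}  = {p,q,s,t,u}ᶜ
  {p,s}  = {p} ∪ {s}
  {s,u}  = {u} ∪ {s}
  {p,s,u}  = {p,u} ∪ {s}
  {p,q,r,t}  = {q,t} ∪ {p,r}
  {q,r,s,t}  = {p,u}ᶜ
  {q,r,t,u}  = {q,t} ∪ {r,u}
Iteration 5: +1 →
  {q,r,t}  = {p,s,u}ᶜ
Iteration 6: closed — nothing new.

Therefore σ(𝒞) = { {}, {p}, {r}, {s}, {u}, {p,r}, {p,s}, {p,u}, {q,t}, {r,s}, {r,u}, {s,u}, {p,q,t}, {p,r,s}, {p,r,u}, {p,s,u}, {q,r,t}, {q,s,t}, {q,t,u}, {r,s,u}, {p,q,r,t}, {p,q,s,t}, {p,q,t,u}, {p,r,s,u}, {q,r,s,t}, {q,r,t,u}, {q,s,t,u}, {p,q,r,s,t}, {p,q,r,t,u}, {p,q,s,t,u}, {q,r,s,t,u}, S } (|σ(𝒞)| = 32).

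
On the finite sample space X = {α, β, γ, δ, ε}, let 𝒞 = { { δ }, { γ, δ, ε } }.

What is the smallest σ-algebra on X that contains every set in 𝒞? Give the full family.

σ(𝒞) = { {  }, { δ }, { α, β }, { γ, ε }, { α, β, δ }, { γ, δ, ε }, { α, β, γ, ε }, X }

Trace:
Seed the family with 𝒞 together with ∅ and X: { {  }, { δ }, { γ, δ, ε }, X }.
Pass 1: +2 →
  { α, β }  = complement { γ, δ, ε }
  { α, β, γ, ε }  = complement { δ }
  (now 6)
Pass 2: 1 new —
  { α, β, δ }  = { α, β } ∪ { δ }
  (now 7)
Pass 3: 1 new —
  { γ, ε }  = complement { α, β, δ }
  (now 8)
Pass 4: closed — nothing new.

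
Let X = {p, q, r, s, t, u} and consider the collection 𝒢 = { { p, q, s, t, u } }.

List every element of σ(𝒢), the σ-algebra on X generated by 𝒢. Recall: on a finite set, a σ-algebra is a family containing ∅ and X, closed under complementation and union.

σ(𝒢) = { {  }, { r }, { p, q, s, t, u }, X }

Trace:
Seed the family with 𝒢 together with ∅ and X: { {  }, { p, q, s, t, u }, X }.
Pass 1 (1 new):
  { r }  = complement { p, q, s, t, u }
  |family| = 4
Pass 2: already closed under ᶜ and ∪.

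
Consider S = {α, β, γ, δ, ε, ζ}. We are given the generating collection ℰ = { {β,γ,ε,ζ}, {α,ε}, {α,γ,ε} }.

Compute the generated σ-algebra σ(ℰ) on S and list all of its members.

σ(ℰ) = { ∅, {α}, {γ}, {δ}, {ε}, {α,γ}, {α,δ}, {α,ε}, {β,ζ}, {γ,δ}, {γ,ε}, {δ,ε}, {α,β,ζ}, {α,γ,δ}, {α,γ,ε}, {α,δ,ε}, {β,γ,ζ}, {β,δ,ζ}, {β,ε,ζ}, {γ,δ,ε}, {α,β,γ,ζ}, {α,β,δ,ζ}, {α,β,ε,ζ}, {α,γ,δ,ε}, {β,γ,δ,ζ}, {β,γ,ε,ζ}, {β,δ,ε,ζ}, {α,β,γ,δ,ζ}, {α,β,γ,ε,ζ}, {α,β,δ,ε,ζ}, {β,γ,δ,ε,ζ}, S }

Trace:
Seed the family with ℰ together with ∅ and S: { ∅, {α,ε}, {α,γ,ε}, {β,γ,ε,ζ}, S }.
Step 1: +4 →
  {α,δ}  = {β,γ,ε,ζ}ᶜ
  {β,δ,ζ}  = {α,γ,ε}ᶜ
  {β,γ,δ,ζ}  = {α,ε}ᶜ
  {α,β,γ,ε,ζ}  = {α,ε} ∪ {β,γ,ε,ζ}
  |family| = 9
Step 2 adds 7:
  {δ}  = {α,β,γ,ε,ζ}ᶜ
  {α,δ,ε}  = {α,δ} ∪ {α,ε}
  {α,β,δ,ζ}  = {β,δ,ζ} ∪ {α,δ}
  {α,γ,δ,ε}  = {α,γ,ε} ∪ {α,δ}
  {α,β,γ,δ,ζ}  = {α,δ} ∪ {β,γ,δ,ζ}
  {α,β,δ,ε,ζ}  = {β,δ,ζ} ∪ {α,ε}
  {β,γ,δ,ε,ζ}  = {β,δ,ζ} ∪ {β,γ,ε,ζ}
  |family| = 16
Step 3: 6 new —
  {α}  = {β,γ,δ,ε,ζ}ᶜ
  {γ}  = {α,β,δ,ε,ζ}ᶜ
  {ε}  = {α,β,γ,δ,ζ}ᶜ
  {β,ζ}  = {α,γ,δ,ε}ᶜ
  {γ,ε}  = {α,β,δ,ζ}ᶜ
  {β,γ,ζ}  = {α,δ,ε}ᶜ
  |family| = 22
Step 4 adds 10:
  {α,γ}  = {α} ∪ {γ}
  {γ,δ}  = {γ} ∪ {δ}
  {δ,ε}  = {ε} ∪ {δ}
  {α,β,ζ}  = {α} ∪ {β,ζ}
  {α,γ,δ}  = {γ} ∪ {α,δ}
  {β,ε,ζ}  = {β,ζ} ∪ {ε}
  {γ,δ,ε}  = {δ} ∪ {γ,ε}
  {α,β,γ,ζ}  = {α} ∪ {β,γ,ζ}
  {α,β,ε,ζ}  = {β,ζ} ∪ {α,ε}
  {β,δ,ε,ζ}  = {β,δ,ζ} ∪ {ε}
  |family| = 32
Step 5: closed — nothing new.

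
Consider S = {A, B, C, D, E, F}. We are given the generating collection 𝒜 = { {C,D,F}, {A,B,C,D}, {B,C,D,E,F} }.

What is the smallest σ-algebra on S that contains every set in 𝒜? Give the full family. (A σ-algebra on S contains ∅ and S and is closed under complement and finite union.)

Take S₀ = 𝒜 ∪ {∅, S} = { {}, {C,D,F}, {A,B,C,D}, {B,C,D,E,F}, S }.
Round 1. New:
  {A}  = ᶜ of {B,C,D,E,F}
  {E,F}  = ᶜ of {A,B,C,D}
  {A,B,E}  = ᶜ of {C,D,F}
  {A,B,C,D,F}  = {C,D,F} ∪ {A,B,C,D}
  (now 9)
Round 2: +6 →
  {E}  = ᶜ of {A,B,C,D,F}
  {A,E,F}  = {E,F} ∪ {A}
  {A,B,E,F}  = {E,F} ∪ {A,B,E}
  {A,C,D,F}  = {C,D,F} ∪ {A}
  {C,D,E,F}  = {E,F} ∪ {C,D,F}
  {A,B,C,D,E}  = {A,B,E} ∪ {A,B,C,D}
  (now 15)
Round 3 (7 new):
  {F}  = ᶜ of {A,B,C,D,E}
  {A,B}  = ᶜ of {C,D,E,F}
  {A,E}  = {E} ∪ {A}
  {B,E}  = ᶜ of {A,C,D,F}
  {C,D}  = ᶜ of {A,B,E,F}
  {B,C,D}  = ᶜ of {A,E,F}
  {A,C,D,E,F}  = {E,F} ∪ {A,C,D,F}
  (now 22)
Round 4 adds 9:
  {B}  = ᶜ of {A,C,D,E,F}
  {A,F}  = {F} ∪ {A}
  {A,B,F}  = {A,B} ∪ {F}
  {A,C,D}  = {C,D} ∪ {A}
  {B,E,F}  = {B,E} ∪ {E,F}
  {C,D,E}  = {C,D} ∪ {E}
  {A,C,D,E}  = {C,D} ∪ {A,E}
  {B,C,D,E}  = {B,E} ∪ {C,D}
  {B,C,D,F}  = ᶜ of {A,E}
  (now 31)
Round 5 adds 1:
  {B,F}  = ᶜ of {A,C,D,E}
  (now 32)
After Round 6 the family is unchanged; done.

Hence σ(𝒜) has 32 members: { {}, {A}, {B}, {E}, {F}, {A,B}, {A,E}, {A,F}, {B,E}, {B,F}, {C,D}, {E,F}, {A,B,E}, {A,B,F}, {A,C,D}, {A,E,F}, {B,C,D}, {B,E,F}, {C,D,E}, {C,D,F}, {A,B,C,D}, {A,B,E,F}, {A,C,D,E}, {A,C,D,F}, {B,C,D,E}, {B,C,D,F}, {C,D,E,F}, {A,B,C,D,E}, {A,B,C,D,F}, {A,C,D,E,F}, {B,C,D,E,F}, S }.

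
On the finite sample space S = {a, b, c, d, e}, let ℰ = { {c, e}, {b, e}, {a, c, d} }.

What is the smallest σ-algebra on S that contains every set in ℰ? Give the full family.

Begin from { {}, {b, e}, {c, e}, {a, c, d}, S } (that is, ℰ plus ∅ and S).
Round 1 (3 new):
  {a, b, d}  = ᶜ of {c, e}
  {b, c, e}  = {b, e} ∪ {c, e}
  {a, c, d, e}  = {a, c, d} ∪ {c, e}
  — 8 sets.
Round 2: 4 new —
  {b}  = ᶜ of {a, c, d, e}
  {a, d}  = ᶜ of {b, c, e}
  {a, b, c, d}  = {a, c, d} ∪ {a, b, d}
  {a, b, d, e}  = {b, e} ∪ {a, b, d}
  — 12 sets.
Round 3: +2 →
  {c}  = ᶜ of {a, b, d, e}
  {e}  = ᶜ of {a, b, c, d}
  — 14 sets.
Round 4. New:
  {b, c}  = {c} ∪ {b}
  {a, d, e}  = {a, d} ∪ {e}
  — 16 sets.
Round 5 adds nothing — fixpoint reached.

|σ(ℰ)| = 16.  σ(ℰ) = { {}, {b}, {c}, {e}, {a, d}, {b, c}, {b, e}, {c, e}, {a, b, d}, {a, c, d}, {a, d, e}, {b, c, e}, {a, b, c, d}, {a, b, d, e}, {a, c, d, e}, S }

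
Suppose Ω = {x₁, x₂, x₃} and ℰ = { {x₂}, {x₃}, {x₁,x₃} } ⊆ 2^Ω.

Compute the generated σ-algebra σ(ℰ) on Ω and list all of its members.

Initial family (5 sets): { {}, {x₂}, {x₃}, {x₁,x₃}, Ω }.
Iteration 1. New:
  {x₁,x₂}  = ᶜ of {x₃}
  {x₂,x₃}  = {x₃} ∪ {x₂}
  |family| = 7
Iteration 2: 1 new —
  {x₁}  = ᶜ of {x₂,x₃}
  |family| = 8
Iteration 3: closed — nothing new.

Hence σ(ℰ) has 8 members: { {}, {x₁}, {x₂}, {x₃}, {x₁,x₂}, {x₁,x₃}, {x₂,x₃}, Ω }.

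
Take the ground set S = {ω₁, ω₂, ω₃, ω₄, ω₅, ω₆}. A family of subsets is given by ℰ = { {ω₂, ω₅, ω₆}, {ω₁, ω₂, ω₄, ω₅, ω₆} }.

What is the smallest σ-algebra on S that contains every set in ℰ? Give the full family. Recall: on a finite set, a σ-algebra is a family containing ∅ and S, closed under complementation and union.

Seed the family with ℰ together with ∅ and S: { {}, {ω₂, ω₅, ω₆}, {ω₁, ω₂, ω₄, ω₅, ω₆}, S }.
Step 1 adds 2:
  {ω₃}  = S∖{ω₁, ω₂, ω₄, ω₅, ω₆}
  {ω₁, ω₃, ω₄}  = S∖{ω₂, ω₅, ω₆}
  (now 6)
Step 2. New:
  {ω₂, ω₃, ω₅, ω₆}  = {ω₃} ∪ {ω₂, ω₅, ω₆}
  (now 7)
Step 3. New:
  {ω₁, ω₄}  = S∖{ω₂, ω₃, ω₅, ω₆}
  (now 8)
Step 4: stable.

Therefore σ(ℰ) = { {}, {ω₃}, {ω₁, ω₄}, {ω₁, ω₃, ω₄}, {ω₂, ω₅, ω₆}, {ω₂, ω₃, ω₅, ω₆}, {ω₁, ω₂, ω₄, ω₅, ω₆}, S } (|σ(ℰ)| = 8).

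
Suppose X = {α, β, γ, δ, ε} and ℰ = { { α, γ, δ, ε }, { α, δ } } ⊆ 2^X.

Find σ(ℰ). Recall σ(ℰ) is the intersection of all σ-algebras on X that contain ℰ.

σ(ℰ) (8 sets): { ∅, { β }, { α, δ }, { γ, ε }, { α, β, δ }, { β, γ, ε }, { α, γ, δ, ε }, X }

Check:
Take S₀ = ℰ ∪ {∅, X} = { ∅, { α, δ }, { α, γ, δ, ε }, X }.
Round 1: +2 →
  { β }  = X∖{ α, γ, δ, ε }
  { β, γ, ε }  = X∖{ α, δ }
Round 2. New:
  { α, β, δ }  = { α, δ } ∪ { β }
Round 3: +1 →
  { γ, ε }  = X∖{ α, β, δ }
Round 4: closed — nothing new.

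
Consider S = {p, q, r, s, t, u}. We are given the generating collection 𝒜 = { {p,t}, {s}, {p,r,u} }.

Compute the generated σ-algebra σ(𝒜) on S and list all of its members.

Take S₀ = 𝒜 ∪ {∅, S} = { ∅, {s}, {p,t}, {p,r,u}, S }.
Step 1 adds 6:
  {p,s,t}  = {p,t} ∪ {s}
  {q,s,t}  = S∖{p,r,u}
  {p,r,s,u}  = {p,r,u} ∪ {s}
  {p,r,t,u}  = {p,r,u} ∪ {p,t}
  {q,r,s,u}  = S∖{p,t}
  {p,q,r,t,u}  = S∖{s}
Step 2 (7 new):
  {q,s}  = S∖{p,r,t,u}
  {q,t}  = S∖{p,r,s,u}
  {q,r,u}  = S∖{p,s,t}
  {p,q,s,t}  = {p,s,t} ∪ {q,s,t}
  {p,q,r,s,u}  = {p,r,u} ∪ {q,r,s,u}
  {p,r,s,t,u}  = {p,r,t,u} ∪ {p,s,t}
  {q,r,s,t,u}  = {q,r,s,u} ∪ {q,s,t}
Step 3: +7 →
  {p}  = S∖{q,r,s,t,u}
  {q}  = S∖{p,r,s,t,u}
  {t}  = S∖{p,q,r,s,u}
  {r,u}  = S∖{p,q,s,t}
  {p,q,t}  = {q,t} ∪ {p,t}
  {p,q,r,u}  = {p,r,u} ∪ {q,r,u}
  {q,r,t,u}  = {q,t} ∪ {q,r,u}
Step 4: +6 →
  {p,q}  = {p} ∪ {q}
  {p,s}  = S∖{q,r,t,u}
  {s,t}  = S∖{p,q,r,u}
  {p,q,s}  = {p} ∪ {q,s}
  {r,s,u}  = S∖{p,q,t}
  {r,t,u}  = {t} ∪ {r,u}
Step 5: 1 new —
  {r,s,t,u}  = S∖{p,q}
After Step 6 the family is unchanged; done.

|σ(𝒜)| = 32.  σ(𝒜) = { ∅, {p}, {q}, {s}, {t}, {p,q}, {p,s}, {p,t}, {q,s}, {q,t}, {r,u}, {s,t}, {p,q,s}, {p,q,t}, {p,r,u}, {p,s,t}, {q,r,u}, {q,s,t}, {r,s,u}, {r,t,u}, {p,q,r,u}, {p,q,s,t}, {p,r,s,u}, {p,r,t,u}, {q,r,s,u}, {q,r,t,u}, {r,s,t,u}, {p,q,r,s,u}, {p,q,r,t,u}, {p,r,s,t,u}, {q,r,s,t,u}, S }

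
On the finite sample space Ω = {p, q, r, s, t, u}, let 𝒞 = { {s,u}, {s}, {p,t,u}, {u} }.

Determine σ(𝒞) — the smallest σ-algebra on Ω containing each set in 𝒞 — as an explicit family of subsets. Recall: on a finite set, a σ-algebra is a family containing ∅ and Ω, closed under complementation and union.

Seed the family with 𝒞 together with ∅ and Ω: { {}, {s}, {u}, {s,u}, {p,t,u}, Ω }.
Iteration 1. New:
  {q,r,s}  = {p,t,u}ᶜ
  {p,q,r,t}  = {s,u}ᶜ
  {p,s,t,u}  = {p,t,u} ∪ {s}
  {p,q,r,s,t}  = {u}ᶜ
  {p,q,r,t,u}  = {s}ᶜ
Iteration 2: 2 new —
  {q,r}  = {p,s,t,u}ᶜ
  {q,r,s,u}  = {q,r,s} ∪ {u}
Iteration 3: 2 new —
  {p,t}  = {q,r,s,u}ᶜ
  {q,r,u}  = {q,r} ∪ {u}
Iteration 4. New:
  {p,s,t}  = {q,r,u}ᶜ
After Iteration 5 the family is unchanged; done.

σ(𝒞) = { {}, {s}, {u}, {p,t}, {q,r}, {s,u}, {p,s,t}, {p,t,u}, {q,r,s}, {q,r,u}, {p,q,r,t}, {p,s,t,u}, {q,r,s,u}, {p,q,r,s,t}, {p,q,r,t,u}, Ω }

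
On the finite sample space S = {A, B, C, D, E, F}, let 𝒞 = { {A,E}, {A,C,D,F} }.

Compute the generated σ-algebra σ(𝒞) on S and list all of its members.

Begin from { {}, {A,E}, {A,C,D,F}, S } (that is, 𝒞 plus ∅ and S).
Step 1. New:
  {B,E}  = {A,C,D,F}ᶜ
  {B,C,D,F}  = {A,E}ᶜ
  {A,C,D,E,F}  = {A,C,D,F} ∪ {A,E}
  |family| = 7
Step 2. New:
  {B}  = {A,C,D,E,F}ᶜ
  {A,B,E}  = {B,E} ∪ {A,E}
  {A,B,C,D,F}  = {B,C,D,F} ∪ {A,C,D,F}
  {B,C,D,E,F}  = {B,E} ∪ {B,C,D,F}
  |family| = 11
Step 3: 3 new —
  {A}  = {B,C,D,E,F}ᶜ
  {E}  = {A,B,C,D,F}ᶜ
  {C,D,F}  = {A,B,E}ᶜ
  |family| = 14
Step 4. New:
  {A,B}  = {B} ∪ {A}
  {C,D,E,F}  = {C,D,F} ∪ {E}
  |family| = 16
Step 5: already closed under ᶜ and ∪.

|σ(𝒞)| = 16.  σ(𝒞) = { {}, {A}, {B}, {E}, {A,B}, {A,E}, {B,E}, {A,B,E}, {C,D,F}, {A,C,D,F}, {B,C,D,F}, {C,D,E,F}, {A,B,C,D,F}, {A,C,D,E,F}, {B,C,D,E,F}, S }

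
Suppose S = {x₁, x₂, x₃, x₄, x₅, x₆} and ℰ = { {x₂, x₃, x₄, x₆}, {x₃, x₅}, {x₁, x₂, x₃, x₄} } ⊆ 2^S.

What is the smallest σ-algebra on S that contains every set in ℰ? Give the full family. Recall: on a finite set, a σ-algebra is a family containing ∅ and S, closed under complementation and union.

Begin from { {}, {x₃, x₅}, {x₁, x₂, x₃, x₄}, {x₂, x₃, x₄, x₆}, S } (that is, ℰ plus ∅ and S).
Step 1: 6 new —
  {x₁, x₅}  = {x₂, x₃, x₄, x₆}ᶜ
  {x₅, x₆}  = {x₁, x₂, x₃, x₄}ᶜ
  {x₁, x₂, x₄, x₆}  = {x₃, x₅}ᶜ
  {x₁, x₂, x₃, x₄, x₅}  = {x₃, x₅} ∪ {x₁, x₂, x₃, x₄}
  {x₁, x₂, x₃, x₄, x₆}  = {x₂, x₃, x₄, x₆} ∪ {x₁, x₂, x₃, x₄}
  {x₂, x₃, x₄, x₅, x₆}  = {x₂, x₃, x₄, x₆} ∪ {x₃, x₅}
Step 2: +7 →
  {x₁}  = {x₂, x₃, x₄, x₅, x₆}ᶜ
  {x₅}  = {x₁, x₂, x₃, x₄, x₆}ᶜ
  {x₆}  = {x₁, x₂, x₃, x₄, x₅}ᶜ
  {x₁, x₃, x₅}  = {x₁, x₅} ∪ {x₃, x₅}
  {x₁, x₅, x₆}  = {x₅, x₆} ∪ {x₁, x₅}
  {x₃, x₅, x₆}  = {x₅, x₆} ∪ {x₃, x₅}
  {x₁, x₂, x₄, x₅, x₆}  = {x₁, x₂, x₄, x₆} ∪ {x₅, x₆}
Step 3 (6 new):
  {x₃}  = {x₁, x₂, x₄, x₅, x₆}ᶜ
  {x₁, x₆}  = {x₁} ∪ {x₆}
  {x₁, x₂, x₄}  = {x₃, x₅, x₆}ᶜ
  {x₂, x₃, x₄}  = {x₁, x₅, x₆}ᶜ
  {x₂, x₄, x₆}  = {x₁, x₃, x₅}ᶜ
  {x₁, x₃, x₅, x₆}  = {x₅, x₆} ∪ {x₁, x₃, x₅}
Step 4 (7 new):
  {x₁, x₃}  = {x₃} ∪ {x₁}
  {x₂, x₄}  = {x₁, x₃, x₅, x₆}ᶜ
  {x₃, x₆}  = {x₆} ∪ {x₃}
  {x₁, x₃, x₆}  = {x₁, x₆} ∪ {x₃}
  {x₁, x₂, x₄, x₅}  = {x₁, x₂, x₄} ∪ {x₅}
  {x₂, x₃, x₄, x₅}  = {x₁, x₆}ᶜ
  {x₂, x₄, x₅, x₆}  = {x₂, x₄, x₆} ∪ {x₅, x₆}
Step 5: 1 new —
  {x₂, x₄, x₅}  = {x₁, x₃, x₆}ᶜ
Step 6: no new sets; the family is a σ-algebra.

Hence σ(ℰ) has 32 members: { {}, {x₁}, {x₃}, {x₅}, {x₆}, {x₁, x₃}, {x₁, x₅}, {x₁, x₆}, {x₂, x₄}, {x₃, x₅}, {x₃, x₆}, {x₅, x₆}, {x₁, x₂, x₄}, {x₁, x₃, x₅}, {x₁, x₃, x₆}, {x₁, x₅, x₆}, {x₂, x₃, x₄}, {x₂, x₄, x₅}, {x₂, x₄, x₆}, {x₃, x₅, x₆}, {x₁, x₂, x₃, x₄}, {x₁, x₂, x₄, x₅}, {x₁, x₂, x₄, x₆}, {x₁, x₃, x₅, x₆}, {x₂, x₃, x₄, x₅}, {x₂, x₃, x₄, x₆}, {x₂, x₄, x₅, x₆}, {x₁, x₂, x₃, x₄, x₅}, {x₁, x₂, x₃, x₄, x₆}, {x₁, x₂, x₄, x₅, x₆}, {x₂, x₃, x₄, x₅, x₆}, S }.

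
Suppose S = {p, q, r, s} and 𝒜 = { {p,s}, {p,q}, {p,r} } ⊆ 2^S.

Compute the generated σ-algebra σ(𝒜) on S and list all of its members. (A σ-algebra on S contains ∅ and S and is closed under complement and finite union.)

Seed the family with 𝒜 together with ∅ and S: { {}, {p,q}, {p,r}, {p,s}, S }.
Round 1: +6 →
  {q,r}  = {p,s}ᶜ
  {q,s}  = {p,r}ᶜ
  {r,s}  = {p,q}ᶜ
  {p,q,r}  = {p,q} ∪ {p,r}
  {p,q,s}  = {p,s} ∪ {p,q}
  {p,r,s}  = {p,s} ∪ {p,r}
  (now 11)
Round 2: +4 →
  {q}  = {p,r,s}ᶜ
  {r}  = {p,q,s}ᶜ
  {s}  = {p,q,r}ᶜ
  {q,r,s}  = {r,s} ∪ {q,r}
  (now 15)
Round 3: +1 →
  {p}  = {q,r,s}ᶜ
  (now 16)
Round 4: no new sets; the family is a σ-algebra.

|σ(𝒜)| = 16.  σ(𝒜) = { {}, {p}, {q}, {r}, {s}, {p,q}, {p,r}, {p,s}, {q,r}, {q,s}, {r,s}, {p,q,r}, {p,q,s}, {p,r,s}, {q,r,s}, S }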